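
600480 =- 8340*( - 72)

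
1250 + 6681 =7931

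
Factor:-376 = -2^3* 47^1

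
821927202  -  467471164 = 354456038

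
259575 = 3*86525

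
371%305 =66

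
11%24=11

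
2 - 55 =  - 53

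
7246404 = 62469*116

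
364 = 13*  28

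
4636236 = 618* 7502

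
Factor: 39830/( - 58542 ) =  - 3^(  -  1)*5^1*7^1*11^(-1) *569^1*887^(-1)  =  -  19915/29271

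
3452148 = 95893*36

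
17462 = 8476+8986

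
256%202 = 54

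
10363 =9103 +1260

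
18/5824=9/2912  =  0.00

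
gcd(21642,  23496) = 6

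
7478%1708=646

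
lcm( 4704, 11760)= 23520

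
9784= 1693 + 8091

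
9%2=1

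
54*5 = 270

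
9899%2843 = 1370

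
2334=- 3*(-778) 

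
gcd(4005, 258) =3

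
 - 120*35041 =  - 4204920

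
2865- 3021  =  -156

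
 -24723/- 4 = 6180+3/4 = 6180.75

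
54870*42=2304540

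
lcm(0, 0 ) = 0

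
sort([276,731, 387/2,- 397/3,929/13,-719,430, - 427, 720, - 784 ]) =[ - 784,-719, - 427 , - 397/3 , 929/13,387/2,276,430,720, 731 ]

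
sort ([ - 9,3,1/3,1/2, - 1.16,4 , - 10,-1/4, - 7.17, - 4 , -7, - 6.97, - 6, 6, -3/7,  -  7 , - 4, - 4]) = [ - 10, - 9, - 7.17,- 7,-7,-6.97, - 6, - 4, - 4, - 4,-1.16, - 3/7, - 1/4,1/3,1/2, 3,4,6] 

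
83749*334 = 27972166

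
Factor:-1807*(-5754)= 10397478=2^1*3^1*7^1 * 13^1*137^1*139^1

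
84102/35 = 84102/35 = 2402.91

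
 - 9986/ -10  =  998 + 3/5  =  998.60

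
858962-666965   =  191997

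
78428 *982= 77016296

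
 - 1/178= - 1+177/178= - 0.01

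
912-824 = 88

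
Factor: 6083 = 7^1*11^1 * 79^1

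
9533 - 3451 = 6082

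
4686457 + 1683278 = 6369735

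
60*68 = 4080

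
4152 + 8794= 12946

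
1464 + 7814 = 9278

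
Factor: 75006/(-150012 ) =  - 1/2 =- 2^( - 1 ) 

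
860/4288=215/1072 = 0.20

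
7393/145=50 + 143/145  =  50.99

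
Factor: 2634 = 2^1 *3^1* 439^1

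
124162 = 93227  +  30935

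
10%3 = 1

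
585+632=1217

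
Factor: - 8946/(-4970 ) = 9/5=3^2*5^ (-1)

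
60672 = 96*632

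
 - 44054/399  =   - 111  +  235/399 = -110.41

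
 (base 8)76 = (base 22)2I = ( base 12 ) 52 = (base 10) 62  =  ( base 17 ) 3B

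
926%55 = 46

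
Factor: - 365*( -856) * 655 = 204648200 = 2^3*5^2  *73^1*107^1*131^1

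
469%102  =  61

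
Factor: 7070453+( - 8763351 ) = -1692898 = -2^1*37^1*22877^1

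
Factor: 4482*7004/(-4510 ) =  - 15695964/2255 = - 2^2*3^3*5^( - 1)  *  11^(  -  1 )*17^1*  41^(-1 )*83^1*103^1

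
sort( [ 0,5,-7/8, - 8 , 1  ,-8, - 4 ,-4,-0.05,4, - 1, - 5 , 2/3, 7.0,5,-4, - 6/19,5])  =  [ -8,-8, - 5 , - 4,-4, -4 ,  -  1,-7/8,- 6/19,-0.05 , 0 , 2/3,1, 4,5,5 , 5, 7.0 ]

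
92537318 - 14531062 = 78006256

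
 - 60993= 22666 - 83659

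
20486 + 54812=75298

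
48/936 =2/39  =  0.05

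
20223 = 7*2889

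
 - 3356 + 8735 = 5379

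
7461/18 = 829/2 = 414.50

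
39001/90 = 433 + 31/90 = 433.34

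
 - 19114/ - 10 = 1911 + 2/5 = 1911.40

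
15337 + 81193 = 96530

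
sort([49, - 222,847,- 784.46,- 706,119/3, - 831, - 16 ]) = [ - 831, - 784.46, - 706, - 222, - 16, 119/3,49, 847]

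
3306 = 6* 551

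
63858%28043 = 7772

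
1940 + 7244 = 9184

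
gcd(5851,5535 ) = 1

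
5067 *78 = 395226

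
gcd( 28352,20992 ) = 64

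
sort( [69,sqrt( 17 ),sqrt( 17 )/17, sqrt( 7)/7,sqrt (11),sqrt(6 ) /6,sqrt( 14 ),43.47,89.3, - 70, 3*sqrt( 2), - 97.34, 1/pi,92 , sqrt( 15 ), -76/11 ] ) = [  -  97.34,- 70,-76/11, sqrt( 17) /17,1/pi,sqrt( 7) /7,sqrt(6)/6,sqrt(11),sqrt( 14),sqrt(15),sqrt( 17 ),3*sqrt( 2),43.47,69,89.3,92]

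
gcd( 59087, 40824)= 7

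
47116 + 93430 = 140546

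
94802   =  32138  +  62664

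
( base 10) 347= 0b101011011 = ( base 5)2342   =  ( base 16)15B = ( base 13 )209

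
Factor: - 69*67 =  - 4623 = - 3^1*23^1*67^1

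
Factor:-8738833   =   - 17^1*514049^1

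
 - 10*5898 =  - 58980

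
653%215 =8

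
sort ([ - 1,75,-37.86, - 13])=[ - 37.86 ,- 13, - 1,75] 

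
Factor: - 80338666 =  - 2^1*40169333^1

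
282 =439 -157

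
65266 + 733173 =798439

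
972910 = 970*1003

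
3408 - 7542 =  - 4134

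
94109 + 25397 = 119506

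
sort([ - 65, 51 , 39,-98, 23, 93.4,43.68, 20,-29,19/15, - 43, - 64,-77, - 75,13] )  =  [ - 98, - 77, - 75,-65, - 64,-43,  -  29,19/15, 13,20,23 , 39,43.68, 51,93.4] 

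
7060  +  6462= 13522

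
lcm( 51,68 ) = 204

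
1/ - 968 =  - 1 + 967/968 = - 0.00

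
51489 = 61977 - 10488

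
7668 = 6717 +951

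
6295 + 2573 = 8868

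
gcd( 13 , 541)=1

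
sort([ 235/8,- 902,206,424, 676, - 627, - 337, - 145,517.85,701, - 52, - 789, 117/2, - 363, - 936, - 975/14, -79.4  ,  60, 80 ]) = [ - 936, - 902, - 789 ,-627,- 363,  -  337, - 145, - 79.4, - 975/14, - 52 , 235/8, 117/2 , 60, 80,206 , 424,517.85,676, 701 ] 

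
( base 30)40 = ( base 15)80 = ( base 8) 170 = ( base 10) 120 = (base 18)6C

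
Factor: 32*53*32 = 54272 = 2^10 * 53^1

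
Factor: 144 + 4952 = 2^3*7^2*13^1 = 5096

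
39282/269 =146 + 8/269 = 146.03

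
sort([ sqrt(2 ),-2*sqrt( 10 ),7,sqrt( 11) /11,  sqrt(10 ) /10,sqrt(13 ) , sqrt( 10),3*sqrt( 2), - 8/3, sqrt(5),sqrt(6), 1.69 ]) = [ - 2 * sqrt(10) , - 8/3, sqrt(11 ) /11,sqrt(10) /10 , sqrt (2 ) , 1.69, sqrt (5 ),sqrt(6), sqrt (10), sqrt(13),3 * sqrt(2 ),7 ]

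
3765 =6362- 2597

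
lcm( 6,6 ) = 6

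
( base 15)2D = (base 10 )43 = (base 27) 1G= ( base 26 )1H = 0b101011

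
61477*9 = 553293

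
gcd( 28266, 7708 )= 2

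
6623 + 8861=15484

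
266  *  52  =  13832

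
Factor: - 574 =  - 2^1 * 7^1*41^1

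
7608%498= 138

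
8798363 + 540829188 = 549627551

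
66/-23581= - 66/23581=- 0.00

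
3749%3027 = 722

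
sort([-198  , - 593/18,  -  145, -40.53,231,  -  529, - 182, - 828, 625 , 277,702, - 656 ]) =[ - 828, - 656, - 529, - 198,  -  182, - 145, - 40.53, - 593/18,  231  ,  277,625, 702 ] 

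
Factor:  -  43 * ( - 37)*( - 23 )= - 36593= - 23^1 * 37^1* 43^1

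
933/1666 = 933/1666 = 0.56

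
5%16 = 5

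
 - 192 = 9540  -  9732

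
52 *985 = 51220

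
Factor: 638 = 2^1*11^1*29^1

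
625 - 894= - 269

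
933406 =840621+92785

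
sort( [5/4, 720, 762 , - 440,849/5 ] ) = [ - 440,5/4, 849/5, 720, 762]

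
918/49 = 18 + 36/49 = 18.73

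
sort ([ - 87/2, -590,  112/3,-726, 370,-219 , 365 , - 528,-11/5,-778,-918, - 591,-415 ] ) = [ - 918,-778,- 726,- 591,  -  590, - 528,-415, - 219 , - 87/2, - 11/5,112/3, 365 , 370]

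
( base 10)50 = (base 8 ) 62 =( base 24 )22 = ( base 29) 1l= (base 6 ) 122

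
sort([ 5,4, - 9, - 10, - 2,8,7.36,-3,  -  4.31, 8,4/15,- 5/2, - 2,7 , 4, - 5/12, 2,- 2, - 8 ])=[-10, - 9,-8, - 4.31,-3  , - 5/2, - 2, -2, - 2, - 5/12,4/15,2, 4, 4 , 5, 7,7.36, 8,8 ] 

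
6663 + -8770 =-2107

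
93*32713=3042309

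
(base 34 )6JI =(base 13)35c8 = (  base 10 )7600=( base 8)16660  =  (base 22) ffa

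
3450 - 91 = 3359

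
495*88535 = 43824825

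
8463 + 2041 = 10504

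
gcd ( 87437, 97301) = 1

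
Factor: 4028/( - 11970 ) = -2^1*3^(  -  2 ) * 5^( - 1)*7^( - 1 )*53^1 = - 106/315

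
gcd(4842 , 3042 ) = 18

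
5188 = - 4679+9867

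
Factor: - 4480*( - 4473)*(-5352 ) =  - 107248942080 = - 2^10*3^3*5^1*7^2 * 71^1*223^1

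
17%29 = 17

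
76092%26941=22210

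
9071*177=1605567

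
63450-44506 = 18944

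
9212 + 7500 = 16712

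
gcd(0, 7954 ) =7954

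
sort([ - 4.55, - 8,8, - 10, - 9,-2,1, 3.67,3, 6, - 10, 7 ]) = [ - 10, - 10, - 9, - 8, - 4.55, - 2,1,3,3.67,6 , 7, 8]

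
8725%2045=545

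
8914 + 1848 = 10762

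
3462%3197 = 265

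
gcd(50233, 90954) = 1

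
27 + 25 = 52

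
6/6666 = 1/1111 = 0.00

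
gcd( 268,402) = 134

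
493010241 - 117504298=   375505943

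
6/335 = 6/335= 0.02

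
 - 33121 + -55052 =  - 88173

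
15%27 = 15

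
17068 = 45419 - 28351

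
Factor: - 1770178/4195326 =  - 3^(-1) * 719^1*1231^1*699221^( - 1)=- 885089/2097663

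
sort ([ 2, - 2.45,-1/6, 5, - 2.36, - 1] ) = [ -2.45, - 2.36, - 1 ,-1/6 , 2, 5] 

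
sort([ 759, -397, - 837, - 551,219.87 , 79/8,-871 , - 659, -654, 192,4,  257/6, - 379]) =[-871, - 837, - 659, - 654 , - 551, - 397,-379, 4,79/8, 257/6, 192,  219.87, 759]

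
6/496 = 3/248= 0.01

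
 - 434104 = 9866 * ( - 44)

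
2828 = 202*14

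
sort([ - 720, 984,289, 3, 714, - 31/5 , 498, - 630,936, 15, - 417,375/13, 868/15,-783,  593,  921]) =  [ - 783, - 720 , - 630,  -  417, - 31/5 , 3, 15, 375/13 , 868/15, 289, 498,593,714, 921, 936, 984 ] 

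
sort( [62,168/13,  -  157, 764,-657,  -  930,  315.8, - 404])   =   [ - 930, - 657 ,  -  404, - 157, 168/13,62, 315.8, 764] 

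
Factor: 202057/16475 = 5^( -2 )*37^1*43^1*127^1*659^( - 1)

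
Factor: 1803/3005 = 3^1*5^( - 1)=3/5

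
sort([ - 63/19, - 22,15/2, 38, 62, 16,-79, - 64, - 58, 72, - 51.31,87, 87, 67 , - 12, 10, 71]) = [ - 79, - 64, - 58,-51.31, - 22, - 12,-63/19, 15/2, 10, 16,38 , 62, 67,71, 72, 87,87 ] 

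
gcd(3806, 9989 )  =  1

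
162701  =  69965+92736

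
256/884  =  64/221 = 0.29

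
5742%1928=1886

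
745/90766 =745/90766 = 0.01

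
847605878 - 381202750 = 466403128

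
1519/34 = 44+23/34 =44.68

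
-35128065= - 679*51735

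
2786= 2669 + 117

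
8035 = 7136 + 899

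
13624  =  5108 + 8516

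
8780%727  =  56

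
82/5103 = 82/5103 = 0.02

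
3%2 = 1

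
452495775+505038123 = 957533898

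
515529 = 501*1029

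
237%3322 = 237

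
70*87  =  6090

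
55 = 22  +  33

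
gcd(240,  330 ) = 30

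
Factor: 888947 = 17^1*52291^1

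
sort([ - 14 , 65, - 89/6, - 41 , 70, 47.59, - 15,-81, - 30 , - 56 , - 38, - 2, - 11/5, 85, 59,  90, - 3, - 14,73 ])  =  [ - 81, - 56, - 41, -38, - 30, - 15, - 89/6, - 14, - 14 , - 3, - 11/5,- 2 , 47.59 , 59, 65,  70, 73, 85, 90]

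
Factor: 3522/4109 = 2^1*3^1*7^( - 1) = 6/7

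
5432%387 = 14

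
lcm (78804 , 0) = 0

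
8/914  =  4/457=   0.01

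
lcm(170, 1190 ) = 1190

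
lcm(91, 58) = 5278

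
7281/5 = 7281/5=1456.20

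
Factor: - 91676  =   - 2^2*13^1 * 41^1*43^1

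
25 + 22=47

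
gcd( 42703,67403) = 1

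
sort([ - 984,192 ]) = [ - 984, 192]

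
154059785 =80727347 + 73332438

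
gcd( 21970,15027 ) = 1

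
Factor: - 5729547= - 3^1*61^1*131^1*239^1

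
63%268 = 63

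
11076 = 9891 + 1185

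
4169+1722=5891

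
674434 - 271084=403350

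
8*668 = 5344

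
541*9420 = 5096220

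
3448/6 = 1724/3 = 574.67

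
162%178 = 162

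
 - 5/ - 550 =1/110= 0.01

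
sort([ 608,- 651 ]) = [ - 651,608 ] 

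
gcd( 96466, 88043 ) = 1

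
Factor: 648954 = 2^1 * 3^2*31^1*1163^1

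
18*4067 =73206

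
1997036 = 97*20588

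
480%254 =226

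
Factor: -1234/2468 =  - 1/2 = - 2^( - 1 )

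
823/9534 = 823/9534 = 0.09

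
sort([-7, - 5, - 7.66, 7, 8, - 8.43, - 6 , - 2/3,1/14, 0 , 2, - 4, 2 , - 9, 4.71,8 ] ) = [ - 9,-8.43 , - 7.66,-7, - 6, - 5,-4, -2/3,0, 1/14,2,2,4.71,7,  8, 8 ] 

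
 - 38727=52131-90858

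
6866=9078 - 2212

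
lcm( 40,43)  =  1720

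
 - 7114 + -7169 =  - 14283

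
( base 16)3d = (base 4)331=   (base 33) 1s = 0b111101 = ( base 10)61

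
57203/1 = 57203=57203.00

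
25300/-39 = -25300/39 = -648.72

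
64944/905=64944/905 = 71.76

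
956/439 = 956/439 = 2.18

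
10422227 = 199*52373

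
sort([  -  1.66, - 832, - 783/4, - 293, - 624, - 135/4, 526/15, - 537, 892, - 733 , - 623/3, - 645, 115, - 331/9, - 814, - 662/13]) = [-832, - 814 , - 733, - 645, - 624, - 537, - 293, - 623/3, - 783/4, - 662/13, - 331/9, - 135/4, - 1.66,526/15, 115, 892]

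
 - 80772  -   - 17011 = - 63761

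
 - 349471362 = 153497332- 502968694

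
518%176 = 166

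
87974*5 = 439870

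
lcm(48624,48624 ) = 48624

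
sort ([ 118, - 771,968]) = [ - 771, 118, 968]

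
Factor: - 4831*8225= - 39734975 = - 5^2*7^1*47^1*4831^1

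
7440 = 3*2480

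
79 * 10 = 790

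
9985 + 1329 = 11314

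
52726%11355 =7306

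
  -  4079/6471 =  - 4079/6471 = - 0.63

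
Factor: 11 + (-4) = 7^1 = 7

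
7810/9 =7810/9=867.78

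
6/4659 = 2/1553 = 0.00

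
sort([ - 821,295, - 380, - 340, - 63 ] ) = [-821,-380 , - 340 ,-63,295]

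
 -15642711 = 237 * (-66003)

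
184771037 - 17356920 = 167414117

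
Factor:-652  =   - 2^2* 163^1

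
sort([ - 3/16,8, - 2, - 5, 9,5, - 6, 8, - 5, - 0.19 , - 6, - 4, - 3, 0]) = [ - 6, - 6 , - 5, - 5, - 4, - 3, - 2, - 0.19, - 3/16, 0,  5, 8 , 8, 9 ] 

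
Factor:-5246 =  - 2^1 * 43^1*61^1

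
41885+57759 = 99644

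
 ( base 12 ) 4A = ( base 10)58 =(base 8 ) 72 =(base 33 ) 1P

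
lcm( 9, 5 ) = 45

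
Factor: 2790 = 2^1*3^2*5^1 * 31^1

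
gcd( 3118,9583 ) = 1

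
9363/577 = 9363/577 = 16.23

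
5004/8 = 625+1/2 =625.50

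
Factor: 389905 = 5^1*  29^1*2689^1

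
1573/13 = 121 = 121.00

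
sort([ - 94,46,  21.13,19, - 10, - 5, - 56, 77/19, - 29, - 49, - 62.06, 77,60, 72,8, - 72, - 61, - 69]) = [ - 94, - 72, - 69,-62.06, - 61, - 56, - 49  , - 29, - 10,- 5,77/19, 8, 19,  21.13 , 46,60,72, 77 ] 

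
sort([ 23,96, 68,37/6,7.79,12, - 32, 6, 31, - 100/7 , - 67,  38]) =[  -  67, - 32, - 100/7 , 6, 37/6,7.79,12,23, 31, 38,68 , 96] 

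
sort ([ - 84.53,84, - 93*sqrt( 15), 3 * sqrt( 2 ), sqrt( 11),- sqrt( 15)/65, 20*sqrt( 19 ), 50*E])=[-93*sqrt( 15 ), - 84.53,-sqrt(15)/65, sqrt(11),3 * sqrt( 2 ),84, 20*sqrt( 19 ), 50*E ] 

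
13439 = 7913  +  5526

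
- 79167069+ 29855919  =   - 49311150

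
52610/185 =284+ 14/37 = 284.38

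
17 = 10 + 7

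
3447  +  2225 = 5672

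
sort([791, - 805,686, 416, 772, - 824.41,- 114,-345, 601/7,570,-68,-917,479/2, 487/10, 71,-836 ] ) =[-917, - 836 , - 824.41, - 805 ,  -  345, - 114, - 68,487/10, 71,  601/7, 479/2, 416,570, 686, 772,791]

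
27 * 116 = 3132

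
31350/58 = 540 + 15/29 = 540.52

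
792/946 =36/43 = 0.84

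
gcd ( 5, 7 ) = 1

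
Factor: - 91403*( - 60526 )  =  5532257978 = 2^1 * 13^1*53^1*79^1*89^1*571^1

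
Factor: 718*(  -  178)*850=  - 2^3*5^2*17^1*89^1*359^1 =- 108633400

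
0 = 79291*0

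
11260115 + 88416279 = 99676394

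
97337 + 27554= 124891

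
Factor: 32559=3^1*10853^1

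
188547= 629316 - 440769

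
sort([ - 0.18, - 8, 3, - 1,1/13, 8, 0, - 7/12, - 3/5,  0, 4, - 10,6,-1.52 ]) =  [ - 10, - 8, - 1.52, - 1, - 3/5, - 7/12, - 0.18,0,  0, 1/13,3, 4 , 6,8 ] 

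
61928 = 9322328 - 9260400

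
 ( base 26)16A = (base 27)145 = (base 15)3B2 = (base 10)842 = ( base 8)1512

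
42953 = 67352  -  24399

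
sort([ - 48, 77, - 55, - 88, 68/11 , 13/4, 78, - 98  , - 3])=[ - 98,  -  88,-55, - 48 , - 3, 13/4, 68/11, 77, 78 ] 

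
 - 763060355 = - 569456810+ - 193603545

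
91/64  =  91/64 = 1.42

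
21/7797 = 7/2599 = 0.00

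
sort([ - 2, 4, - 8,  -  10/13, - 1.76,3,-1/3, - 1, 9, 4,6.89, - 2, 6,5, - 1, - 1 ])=[-8 ,  -  2, - 2, - 1.76,-1,-1,-1, - 10/13,-1/3,3 , 4, 4, 5,6, 6.89,9]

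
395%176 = 43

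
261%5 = 1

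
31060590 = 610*50919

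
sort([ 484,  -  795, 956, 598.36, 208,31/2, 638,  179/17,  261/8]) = [ - 795, 179/17, 31/2, 261/8, 208,484, 598.36,638, 956 ] 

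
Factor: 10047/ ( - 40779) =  - 17/69 = - 3^( - 1)*17^1*23^( - 1) 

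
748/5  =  149  +  3/5 =149.60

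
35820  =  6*5970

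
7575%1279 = 1180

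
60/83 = 60/83 = 0.72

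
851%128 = 83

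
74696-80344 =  - 5648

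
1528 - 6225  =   - 4697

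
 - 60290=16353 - 76643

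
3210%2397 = 813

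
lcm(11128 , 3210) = 166920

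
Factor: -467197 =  - 467197^1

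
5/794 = 5/794 = 0.01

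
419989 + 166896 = 586885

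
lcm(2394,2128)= 19152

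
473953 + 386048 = 860001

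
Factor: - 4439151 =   -  3^3*164413^1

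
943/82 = 11+1/2 = 11.50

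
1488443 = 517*2879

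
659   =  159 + 500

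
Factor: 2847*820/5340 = 38909/89 =13^1*41^1*73^1*89^( - 1 ) 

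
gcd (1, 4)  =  1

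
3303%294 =69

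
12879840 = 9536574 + 3343266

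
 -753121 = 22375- 775496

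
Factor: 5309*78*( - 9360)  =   - 2^5*3^3*5^1*13^2*5309^1 = - 3875994720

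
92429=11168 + 81261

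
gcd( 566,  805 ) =1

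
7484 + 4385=11869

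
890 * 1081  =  962090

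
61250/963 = 61250/963=63.60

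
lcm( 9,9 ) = 9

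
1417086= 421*3366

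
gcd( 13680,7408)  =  16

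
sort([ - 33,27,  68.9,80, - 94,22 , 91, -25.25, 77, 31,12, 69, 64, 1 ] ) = [ - 94, - 33, - 25.25,  1, 12,22,27,31,64,68.9 , 69, 77,80, 91 ]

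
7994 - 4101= 3893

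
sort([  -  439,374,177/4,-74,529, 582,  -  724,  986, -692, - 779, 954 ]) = [- 779,- 724,  -  692, - 439 ,  -  74, 177/4, 374 , 529, 582, 954,986]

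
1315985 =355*3707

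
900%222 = 12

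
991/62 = 15 + 61/62 = 15.98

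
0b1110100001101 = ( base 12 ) 4379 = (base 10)7437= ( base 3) 101012110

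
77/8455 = 77/8455  =  0.01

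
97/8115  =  97/8115 = 0.01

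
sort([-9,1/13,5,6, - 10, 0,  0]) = [ - 10, - 9, 0, 0,1/13, 5,6] 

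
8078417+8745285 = 16823702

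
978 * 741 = 724698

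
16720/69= 16720/69= 242.32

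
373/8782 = 373/8782 = 0.04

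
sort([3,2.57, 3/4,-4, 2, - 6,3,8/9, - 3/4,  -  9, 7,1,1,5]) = [- 9, - 6,-4,-3/4,3/4,8/9,  1, 1,2, 2.57,3,3,5,7 ]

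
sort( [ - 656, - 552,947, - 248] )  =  [-656, - 552, - 248,947]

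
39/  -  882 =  - 1 + 281/294 = - 0.04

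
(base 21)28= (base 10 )50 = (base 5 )200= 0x32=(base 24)22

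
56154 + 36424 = 92578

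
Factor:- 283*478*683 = -2^1 * 239^1*283^1*683^1 = - 92392142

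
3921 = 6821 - 2900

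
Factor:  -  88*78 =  - 2^4*3^1*11^1*13^1 =- 6864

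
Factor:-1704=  - 2^3*3^1*71^1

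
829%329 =171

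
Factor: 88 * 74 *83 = 540496 =2^4 *11^1*37^1*83^1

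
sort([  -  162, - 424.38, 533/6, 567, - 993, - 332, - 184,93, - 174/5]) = [ - 993 , - 424.38, - 332, - 184,  -  162, - 174/5,533/6, 93,567]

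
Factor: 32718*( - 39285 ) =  - 1285326630 = -2^1*3^5 *5^1* 7^1 * 19^1*41^1 * 97^1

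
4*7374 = 29496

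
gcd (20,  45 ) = 5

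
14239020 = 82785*172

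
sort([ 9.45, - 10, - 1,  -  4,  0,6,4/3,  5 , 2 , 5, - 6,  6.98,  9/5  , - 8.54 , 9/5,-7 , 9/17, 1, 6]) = [ - 10, - 8.54, - 7, - 6,-4, - 1,0,9/17,1,4/3, 9/5, 9/5  ,  2, 5, 5,  6,6, 6.98, 9.45 ]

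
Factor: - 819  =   - 3^2*7^1*13^1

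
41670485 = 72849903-31179418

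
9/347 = 9/347 = 0.03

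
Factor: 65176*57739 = 3763197064= 2^3*11^1*29^1 * 181^1*8147^1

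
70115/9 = 7790 +5/9= 7790.56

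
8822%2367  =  1721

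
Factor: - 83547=-3^2*9283^1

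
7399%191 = 141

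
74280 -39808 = 34472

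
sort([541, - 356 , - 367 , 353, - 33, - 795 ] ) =[ - 795, - 367,  -  356,  -  33, 353 , 541 ] 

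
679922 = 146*4657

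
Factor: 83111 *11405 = 5^1 * 7^1 * 31^1*383^1*2281^1 =947880955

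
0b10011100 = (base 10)156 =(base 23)6i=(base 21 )79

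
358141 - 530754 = -172613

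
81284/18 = 40642/9 = 4515.78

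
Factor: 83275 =5^2 * 3331^1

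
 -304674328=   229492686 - 534167014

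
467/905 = 467/905 = 0.52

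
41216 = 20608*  2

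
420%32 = 4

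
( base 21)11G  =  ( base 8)736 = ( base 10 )478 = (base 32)eu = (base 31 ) FD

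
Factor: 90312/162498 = 284/511 = 2^2*7^(-1 )*71^1*73^(  -  1) 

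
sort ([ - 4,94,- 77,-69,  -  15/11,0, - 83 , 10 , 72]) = [ - 83 , - 77, -69, - 4,-15/11,0, 10,72,94] 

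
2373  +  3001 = 5374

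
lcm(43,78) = 3354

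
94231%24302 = 21325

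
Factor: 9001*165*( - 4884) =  - 2^2*3^2*5^1  *11^2*37^1 *9001^1 = - 7253545860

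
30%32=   30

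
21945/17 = 1290 + 15/17 = 1290.88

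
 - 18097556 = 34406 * ( - 526)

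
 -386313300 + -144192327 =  - 530505627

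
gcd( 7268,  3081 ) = 79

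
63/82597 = 63/82597 = 0.00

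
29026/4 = 14513/2 = 7256.50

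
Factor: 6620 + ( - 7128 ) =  - 2^2*127^1 = -508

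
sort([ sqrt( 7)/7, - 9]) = [  -  9, sqrt(7)/7] 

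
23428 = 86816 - 63388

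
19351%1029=829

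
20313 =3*6771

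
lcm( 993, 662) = 1986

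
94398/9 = 10488 + 2/3=10488.67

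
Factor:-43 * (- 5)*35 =7525 = 5^2* 7^1*43^1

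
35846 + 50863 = 86709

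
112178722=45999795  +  66178927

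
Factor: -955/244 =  - 2^( - 2 ) * 5^1*61^( - 1 )*191^1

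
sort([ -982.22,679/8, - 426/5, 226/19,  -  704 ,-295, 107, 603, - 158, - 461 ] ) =[ - 982.22, - 704, - 461,-295, - 158,-426/5, 226/19, 679/8, 107, 603]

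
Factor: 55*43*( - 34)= - 2^1*5^1*11^1*17^1 *43^1 = - 80410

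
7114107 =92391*77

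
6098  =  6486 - 388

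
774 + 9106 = 9880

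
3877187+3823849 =7701036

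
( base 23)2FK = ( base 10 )1423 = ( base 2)10110001111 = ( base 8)2617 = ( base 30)1HD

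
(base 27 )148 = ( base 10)845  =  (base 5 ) 11340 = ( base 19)269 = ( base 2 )1101001101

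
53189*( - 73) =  - 3882797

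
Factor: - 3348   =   - 2^2*3^3*31^1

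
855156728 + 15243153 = 870399881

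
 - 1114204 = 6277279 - 7391483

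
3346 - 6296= - 2950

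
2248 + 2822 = 5070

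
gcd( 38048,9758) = 82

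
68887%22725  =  712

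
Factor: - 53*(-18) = 954 = 2^1*3^2*53^1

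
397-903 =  - 506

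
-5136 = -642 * 8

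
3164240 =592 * 5345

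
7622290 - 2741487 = 4880803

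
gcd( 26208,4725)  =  63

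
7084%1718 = 212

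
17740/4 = 4435 = 4435.00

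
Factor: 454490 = 2^1 * 5^1*47^1*967^1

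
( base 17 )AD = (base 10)183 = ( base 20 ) 93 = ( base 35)58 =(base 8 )267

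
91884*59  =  5421156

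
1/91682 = 1/91682 = 0.00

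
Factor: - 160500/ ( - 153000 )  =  2^ ( - 1 ) *3^(-1 ) * 17^ ( - 1)*107^1=107/102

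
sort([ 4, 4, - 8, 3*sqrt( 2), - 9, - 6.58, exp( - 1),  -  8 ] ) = [ - 9,-8, - 8, - 6.58, exp(-1),  4,4, 3*sqrt( 2 ) ]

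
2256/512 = 4 + 13/32 = 4.41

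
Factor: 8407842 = 2^1 * 3^1*19^1*131^1*563^1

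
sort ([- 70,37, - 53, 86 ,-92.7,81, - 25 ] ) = [ - 92.7, - 70, - 53, - 25,37,81,86 ] 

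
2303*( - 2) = -4606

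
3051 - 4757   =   - 1706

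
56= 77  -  21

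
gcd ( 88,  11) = 11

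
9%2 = 1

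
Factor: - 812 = - 2^2*7^1*29^1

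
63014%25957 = 11100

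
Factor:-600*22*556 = -2^6*3^1*5^2*11^1*139^1= -  7339200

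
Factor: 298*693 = 2^1*3^2*7^1*11^1*149^1 = 206514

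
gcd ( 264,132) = 132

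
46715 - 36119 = 10596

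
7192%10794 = 7192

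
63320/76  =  15830/19 = 833.16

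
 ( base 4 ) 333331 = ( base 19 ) b68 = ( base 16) ffd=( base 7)14635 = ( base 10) 4093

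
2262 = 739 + 1523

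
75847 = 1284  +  74563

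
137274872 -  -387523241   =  524798113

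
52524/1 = 52524   =  52524.00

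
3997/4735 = 3997/4735 = 0.84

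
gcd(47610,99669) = 3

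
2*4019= 8038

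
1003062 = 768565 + 234497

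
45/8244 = 5/916= 0.01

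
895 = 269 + 626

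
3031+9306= 12337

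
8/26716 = 2/6679 = 0.00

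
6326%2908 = 510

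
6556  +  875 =7431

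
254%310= 254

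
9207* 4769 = 43908183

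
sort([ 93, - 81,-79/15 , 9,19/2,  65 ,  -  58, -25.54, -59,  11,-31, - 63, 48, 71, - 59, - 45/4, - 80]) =[- 81,  -  80, - 63, - 59 , -59 ,-58, - 31,-25.54, - 45/4, - 79/15,9,19/2, 11,48,65 , 71, 93] 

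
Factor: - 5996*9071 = -2^2*47^1*193^1*1499^1 = -54389716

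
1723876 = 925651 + 798225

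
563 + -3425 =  - 2862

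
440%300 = 140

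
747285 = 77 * 9705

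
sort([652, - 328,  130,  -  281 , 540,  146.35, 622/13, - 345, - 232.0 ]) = [ - 345, - 328, - 281, - 232.0, 622/13,130,146.35,  540,652]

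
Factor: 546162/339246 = 3^( - 1 )*47^ ( - 1 )*227^1 = 227/141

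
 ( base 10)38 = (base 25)1D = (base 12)32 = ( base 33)15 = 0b100110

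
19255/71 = 271 + 14/71 = 271.20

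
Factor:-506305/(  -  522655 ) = 7^ ( - 1 ) * 137^( - 1)  *929^1=929/959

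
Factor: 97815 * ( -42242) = -2^1 * 3^1*5^1*6521^1 * 21121^1=- 4131901230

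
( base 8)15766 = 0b1101111110110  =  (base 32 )6VM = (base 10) 7158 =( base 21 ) G4I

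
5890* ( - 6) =  -  35340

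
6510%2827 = 856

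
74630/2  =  37315 = 37315.00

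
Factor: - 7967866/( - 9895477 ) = 2^1*17^1 * 29^1 * 401^( - 1 ) * 8081^1*24677^( - 1)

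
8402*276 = 2318952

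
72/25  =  2 + 22/25 = 2.88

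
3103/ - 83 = - 38+51/83 = - 37.39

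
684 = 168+516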